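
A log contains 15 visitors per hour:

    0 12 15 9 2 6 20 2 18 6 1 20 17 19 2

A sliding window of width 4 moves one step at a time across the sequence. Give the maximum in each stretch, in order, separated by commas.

(0, 12, 15, 9) → max 15
(12, 15, 9, 2) → max 15
(15, 9, 2, 6) → max 15
(9, 2, 6, 20) → max 20
(2, 6, 20, 2) → max 20
(6, 20, 2, 18) → max 20
(20, 2, 18, 6) → max 20
(2, 18, 6, 1) → max 18
(18, 6, 1, 20) → max 20
(6, 1, 20, 17) → max 20
(1, 20, 17, 19) → max 20
(20, 17, 19, 2) → max 20

15, 15, 15, 20, 20, 20, 20, 18, 20, 20, 20, 20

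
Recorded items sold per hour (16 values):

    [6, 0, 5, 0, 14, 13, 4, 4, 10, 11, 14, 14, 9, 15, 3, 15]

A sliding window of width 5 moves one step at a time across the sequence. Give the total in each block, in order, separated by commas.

25, 32, 36, 35, 45, 42, 43, 53, 58, 63, 55, 56

(6, 0, 5, 0, 14) → sum 25
(0, 5, 0, 14, 13) → sum 32
(5, 0, 14, 13, 4) → sum 36
(0, 14, 13, 4, 4) → sum 35
(14, 13, 4, 4, 10) → sum 45
(13, 4, 4, 10, 11) → sum 42
(4, 4, 10, 11, 14) → sum 43
(4, 10, 11, 14, 14) → sum 53
(10, 11, 14, 14, 9) → sum 58
(11, 14, 14, 9, 15) → sum 63
(14, 14, 9, 15, 3) → sum 55
(14, 9, 15, 3, 15) → sum 56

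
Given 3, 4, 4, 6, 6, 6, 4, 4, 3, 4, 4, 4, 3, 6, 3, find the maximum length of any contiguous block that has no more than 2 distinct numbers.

add 3: window [3] (1 distinct), len 1
add 4: window [3, 4] (2 distinct), len 2
add 4: window [3, 4, 4] (2 distinct), len 3
add 6: window [4, 4, 6] (2 distinct), len 3
add 6: window [4, 4, 6, 6] (2 distinct), len 4
add 6: window [4, 4, 6, 6, 6] (2 distinct), len 5
add 4: window [4, 4, 6, 6, 6, 4] (2 distinct), len 6
add 4: window [4, 4, 6, 6, 6, 4, 4] (2 distinct), len 7
add 3: window [4, 4, 3] (2 distinct), len 3
add 4: window [4, 4, 3, 4] (2 distinct), len 4
add 4: window [4, 4, 3, 4, 4] (2 distinct), len 5
add 4: window [4, 4, 3, 4, 4, 4] (2 distinct), len 6
add 3: window [4, 4, 3, 4, 4, 4, 3] (2 distinct), len 7
add 6: window [3, 6] (2 distinct), len 2
add 3: window [3, 6, 3] (2 distinct), len 3
Longest length with ≤2 distinct: 7.

7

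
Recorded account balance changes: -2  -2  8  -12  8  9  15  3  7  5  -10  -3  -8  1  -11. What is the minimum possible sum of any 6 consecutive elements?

(-2, -2, 8, -12, 8, 9) → sum 9
(-2, 8, -12, 8, 9, 15) → sum 26
(8, -12, 8, 9, 15, 3) → sum 31
(-12, 8, 9, 15, 3, 7) → sum 30
(8, 9, 15, 3, 7, 5) → sum 47
(9, 15, 3, 7, 5, -10) → sum 29
(15, 3, 7, 5, -10, -3) → sum 17
(3, 7, 5, -10, -3, -8) → sum -6
(7, 5, -10, -3, -8, 1) → sum -8
(5, -10, -3, -8, 1, -11) → sum -26
Minimum of these is -26.

-26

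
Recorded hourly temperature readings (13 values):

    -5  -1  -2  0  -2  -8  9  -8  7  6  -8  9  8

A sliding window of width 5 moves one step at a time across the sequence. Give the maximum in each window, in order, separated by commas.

0, 0, 9, 9, 9, 9, 9, 9, 9

-5 -1 -2 0 -2 → max 0
-1 -2 0 -2 -8 → max 0
-2 0 -2 -8 9 → max 9
0 -2 -8 9 -8 → max 9
-2 -8 9 -8 7 → max 9
-8 9 -8 7 6 → max 9
9 -8 7 6 -8 → max 9
-8 7 6 -8 9 → max 9
7 6 -8 9 8 → max 9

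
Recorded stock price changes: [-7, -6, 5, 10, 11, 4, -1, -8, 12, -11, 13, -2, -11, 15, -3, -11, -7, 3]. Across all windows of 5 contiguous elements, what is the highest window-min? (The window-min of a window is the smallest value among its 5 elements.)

Window mins for each of the 14 positions:
[-7, -6, 5, 10, 11] → min -7
[-6, 5, 10, 11, 4] → min -6
[5, 10, 11, 4, -1] → min -1
[10, 11, 4, -1, -8] → min -8
[11, 4, -1, -8, 12] → min -8
[4, -1, -8, 12, -11] → min -11
[-1, -8, 12, -11, 13] → min -11
[-8, 12, -11, 13, -2] → min -11
[12, -11, 13, -2, -11] → min -11
[-11, 13, -2, -11, 15] → min -11
[13, -2, -11, 15, -3] → min -11
[-2, -11, 15, -3, -11] → min -11
[-11, 15, -3, -11, -7] → min -11
[15, -3, -11, -7, 3] → min -11
Highest of these is -1.

-1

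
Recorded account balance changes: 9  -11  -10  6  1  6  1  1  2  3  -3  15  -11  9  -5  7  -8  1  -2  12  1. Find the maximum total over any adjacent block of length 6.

19

[9, -11, -10, 6, 1, 6] → sum 1
[-11, -10, 6, 1, 6, 1] → sum -7
[-10, 6, 1, 6, 1, 1] → sum 5
[6, 1, 6, 1, 1, 2] → sum 17
[1, 6, 1, 1, 2, 3] → sum 14
[6, 1, 1, 2, 3, -3] → sum 10
[1, 1, 2, 3, -3, 15] → sum 19
[1, 2, 3, -3, 15, -11] → sum 7
[2, 3, -3, 15, -11, 9] → sum 15
[3, -3, 15, -11, 9, -5] → sum 8
[-3, 15, -11, 9, -5, 7] → sum 12
[15, -11, 9, -5, 7, -8] → sum 7
[-11, 9, -5, 7, -8, 1] → sum -7
[9, -5, 7, -8, 1, -2] → sum 2
[-5, 7, -8, 1, -2, 12] → sum 5
[7, -8, 1, -2, 12, 1] → sum 11
Maximum of these is 19.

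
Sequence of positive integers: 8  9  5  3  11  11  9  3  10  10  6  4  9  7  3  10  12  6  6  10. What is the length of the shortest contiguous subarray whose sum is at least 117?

Extend right; whenever the sum reaches 117, record the length and shrink from the left:
add 8: running sum 8 < 117
add 9: running sum 17 < 117
add 5: running sum 22 < 117
add 3: running sum 25 < 117
add 11: running sum 36 < 117
add 11: running sum 47 < 117
add 9: running sum 56 < 117
add 3: running sum 59 < 117
add 10: running sum 69 < 117
add 10: running sum 79 < 117
add 6: running sum 85 < 117
add 4: running sum 89 < 117
add 9: running sum 98 < 117
add 7: running sum 105 < 117
add 3: running sum 108 < 117
end 15: [8, 9, 5, 3, 11, 11, 9, 3, 10, 10, 6, 4, 9, 7, 3, 10] sum 118, len 16
end 16: [9, 5, 3, 11, 11, 9, 3, 10, 10, 6, 4, 9, 7, 3, 10, 12] sum 122, len 16
end 17: [5, 3, 11, 11, 9, 3, 10, 10, 6, 4, 9, 7, 3, 10, 12, 6] sum 119, len 16
end 18: [11, 11, 9, 3, 10, 10, 6, 4, 9, 7, 3, 10, 12, 6, 6] sum 117, len 15
end 19: [11, 11, 9, 3, 10, 10, 6, 4, 9, 7, 3, 10, 12, 6, 6, 10] sum 127, len 16
Shortest qualifying length: 15.

15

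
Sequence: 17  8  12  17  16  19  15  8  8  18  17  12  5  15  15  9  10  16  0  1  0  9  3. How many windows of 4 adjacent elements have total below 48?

7

17 8 12 17 → sum 54
8 12 17 16 → sum 53
12 17 16 19 → sum 64
17 16 19 15 → sum 67
16 19 15 8 → sum 58
19 15 8 8 → sum 50
15 8 8 18 → sum 49
8 8 18 17 → sum 51
8 18 17 12 → sum 55
18 17 12 5 → sum 52
17 12 5 15 → sum 49
12 5 15 15 → sum 47  < 48 ✓
5 15 15 9 → sum 44  < 48 ✓
15 15 9 10 → sum 49
15 9 10 16 → sum 50
9 10 16 0 → sum 35  < 48 ✓
10 16 0 1 → sum 27  < 48 ✓
16 0 1 0 → sum 17  < 48 ✓
0 1 0 9 → sum 10  < 48 ✓
1 0 9 3 → sum 13  < 48 ✓
7 windows satisfy the condition.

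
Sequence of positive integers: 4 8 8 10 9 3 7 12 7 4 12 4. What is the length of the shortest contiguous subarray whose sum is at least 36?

5

Extend right; whenever the sum reaches 36, record the length and shrink from the left:
add 4: running sum 4 < 36
add 8: running sum 12 < 36
add 8: running sum 20 < 36
add 10: running sum 30 < 36
end 4: [4, 8, 8, 10, 9] sum 39, len 5
end 5: [8, 8, 10, 9, 3] sum 38, len 5
end 6: [8, 10, 9, 3, 7] sum 37, len 5
end 7: [10, 9, 3, 7, 12] sum 41, len 5
end 8: [9, 3, 7, 12, 7] sum 38, len 5
end 9: [9, 3, 7, 12, 7, 4] sum 42, len 6
end 10: [7, 12, 7, 4, 12] sum 42, len 5
end 11: [12, 7, 4, 12, 4] sum 39, len 5
Shortest qualifying length: 5.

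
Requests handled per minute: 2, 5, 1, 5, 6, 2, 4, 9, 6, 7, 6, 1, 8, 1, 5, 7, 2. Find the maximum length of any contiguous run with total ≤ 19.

5

Extend to the right; shrink from the left whenever the sum exceeds 19:
→ 2: sum 2, len 1
→ 5: sum 7, len 2
→ 1: sum 8, len 3
→ 5: sum 13, len 4
→ 6: sum 19, len 5
→ 2 (dropped 2): sum 19, len 5
→ 4 (dropped 5): sum 18, len 5
→ 9 (dropped 1, 5, 6): sum 15, len 3
→ 6 (dropped 2): sum 19, len 3
→ 7 (dropped 4, 9): sum 13, len 2
→ 6: sum 19, len 3
→ 1 (dropped 6): sum 14, len 3
→ 8 (dropped 7): sum 15, len 3
→ 1: sum 16, len 4
→ 5 (dropped 6): sum 15, len 4
→ 7 (dropped 1, 8): sum 13, len 3
→ 2: sum 15, len 4
Longest length seen: 5.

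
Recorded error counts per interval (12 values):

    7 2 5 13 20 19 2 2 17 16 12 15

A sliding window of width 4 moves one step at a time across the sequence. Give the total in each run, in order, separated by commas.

27, 40, 57, 54, 43, 40, 37, 47, 60

Sliding a size-4 window across the 12 values:
(7, 2, 5, 13) → sum 27
(2, 5, 13, 20) → sum 40
(5, 13, 20, 19) → sum 57
(13, 20, 19, 2) → sum 54
(20, 19, 2, 2) → sum 43
(19, 2, 2, 17) → sum 40
(2, 2, 17, 16) → sum 37
(2, 17, 16, 12) → sum 47
(17, 16, 12, 15) → sum 60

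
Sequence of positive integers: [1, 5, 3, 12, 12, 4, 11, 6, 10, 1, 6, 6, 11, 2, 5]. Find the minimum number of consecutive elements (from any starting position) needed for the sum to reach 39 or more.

Extend right; whenever the sum reaches 39, record the length and shrink from the left:
add 1: running sum 1 < 39
add 5: running sum 6 < 39
add 3: running sum 9 < 39
add 12: running sum 21 < 39
add 12: running sum 33 < 39
add 4: running sum 37 < 39
end 6: [12, 12, 4, 11] sum 39, len 4
end 7: [12, 12, 4, 11, 6] sum 45, len 5
end 8: [12, 4, 11, 6, 10] sum 43, len 5
end 9: [12, 4, 11, 6, 10, 1] sum 44, len 6
end 10: [12, 4, 11, 6, 10, 1, 6] sum 50, len 7
end 11: [11, 6, 10, 1, 6, 6] sum 40, len 6
end 12: [6, 10, 1, 6, 6, 11] sum 40, len 6
end 13: [6, 10, 1, 6, 6, 11, 2] sum 42, len 7
end 14: [10, 1, 6, 6, 11, 2, 5] sum 41, len 7
Shortest qualifying length: 4.

4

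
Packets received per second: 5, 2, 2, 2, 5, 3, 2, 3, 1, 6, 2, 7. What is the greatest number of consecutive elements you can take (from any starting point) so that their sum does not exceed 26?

[5] sum 5 len 1
[5, 2] sum 7 len 2
[5, 2, 2] sum 9 len 3
[5, 2, 2, 2] sum 11 len 4
[5, 2, 2, 2, 5] sum 16 len 5
[5, 2, 2, 2, 5, 3] sum 19 len 6
[5, 2, 2, 2, 5, 3, 2] sum 21 len 7
[5, 2, 2, 2, 5, 3, 2, 3] sum 24 len 8
[5, 2, 2, 2, 5, 3, 2, 3, 1] sum 25 len 9
[2, 2, 2, 5, 3, 2, 3, 1, 6] sum 26 len 9
[2, 2, 5, 3, 2, 3, 1, 6, 2] sum 26 len 9
[3, 2, 3, 1, 6, 2, 7] sum 24 len 7
Longest length seen: 9.

9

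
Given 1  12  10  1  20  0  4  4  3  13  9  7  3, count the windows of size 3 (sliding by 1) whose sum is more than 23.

4

(1, 12, 10) → sum 23
(12, 10, 1) → sum 23
(10, 1, 20) → sum 31  > 23 ✓
(1, 20, 0) → sum 21
(20, 0, 4) → sum 24  > 23 ✓
(0, 4, 4) → sum 8
(4, 4, 3) → sum 11
(4, 3, 13) → sum 20
(3, 13, 9) → sum 25  > 23 ✓
(13, 9, 7) → sum 29  > 23 ✓
(9, 7, 3) → sum 19
4 windows satisfy the condition.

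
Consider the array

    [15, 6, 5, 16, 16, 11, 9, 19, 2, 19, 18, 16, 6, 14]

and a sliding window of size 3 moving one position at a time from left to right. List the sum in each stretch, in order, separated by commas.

Sliding a size-3 window across the 14 values:
[15, 6, 5] → sum 26
[6, 5, 16] → sum 27
[5, 16, 16] → sum 37
[16, 16, 11] → sum 43
[16, 11, 9] → sum 36
[11, 9, 19] → sum 39
[9, 19, 2] → sum 30
[19, 2, 19] → sum 40
[2, 19, 18] → sum 39
[19, 18, 16] → sum 53
[18, 16, 6] → sum 40
[16, 6, 14] → sum 36

26, 27, 37, 43, 36, 39, 30, 40, 39, 53, 40, 36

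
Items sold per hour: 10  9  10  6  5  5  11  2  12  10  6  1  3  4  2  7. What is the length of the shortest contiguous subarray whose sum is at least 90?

add 10: running sum 10 < 90
add 9: running sum 19 < 90
add 10: running sum 29 < 90
add 6: running sum 35 < 90
add 5: running sum 40 < 90
add 5: running sum 45 < 90
add 11: running sum 56 < 90
add 2: running sum 58 < 90
add 12: running sum 70 < 90
add 10: running sum 80 < 90
add 6: running sum 86 < 90
add 1: running sum 87 < 90
add 3: shortest ending here [10, 9, 10, 6, 5, 5, 11, 2, 12, 10, 6, 1, 3] sum 90, len 13
add 4: shortest ending here [10, 9, 10, 6, 5, 5, 11, 2, 12, 10, 6, 1, 3, 4] sum 94, len 14
add 2: shortest ending here [10, 9, 10, 6, 5, 5, 11, 2, 12, 10, 6, 1, 3, 4, 2] sum 96, len 15
add 7: shortest ending here [9, 10, 6, 5, 5, 11, 2, 12, 10, 6, 1, 3, 4, 2, 7] sum 93, len 15
Shortest qualifying length: 13.

13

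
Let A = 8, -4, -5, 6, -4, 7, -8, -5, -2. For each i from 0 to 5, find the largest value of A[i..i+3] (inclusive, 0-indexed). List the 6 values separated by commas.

8, 6, 7, 7, 7, 7

8 -4 -5 6 → max 8
-4 -5 6 -4 → max 6
-5 6 -4 7 → max 7
6 -4 7 -8 → max 7
-4 7 -8 -5 → max 7
7 -8 -5 -2 → max 7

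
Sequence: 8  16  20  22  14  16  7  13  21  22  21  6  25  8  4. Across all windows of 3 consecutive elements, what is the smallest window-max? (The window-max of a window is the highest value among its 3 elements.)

(8, 16, 20) → max 20
(16, 20, 22) → max 22
(20, 22, 14) → max 22
(22, 14, 16) → max 22
(14, 16, 7) → max 16
(16, 7, 13) → max 16
(7, 13, 21) → max 21
(13, 21, 22) → max 22
(21, 22, 21) → max 22
(22, 21, 6) → max 22
(21, 6, 25) → max 25
(6, 25, 8) → max 25
(25, 8, 4) → max 25
Smallest of these is 16.

16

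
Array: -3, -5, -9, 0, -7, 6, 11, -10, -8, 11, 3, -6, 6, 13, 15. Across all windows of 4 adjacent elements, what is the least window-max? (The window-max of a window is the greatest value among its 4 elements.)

0

Each size-4 window and its max:
-3 -5 -9 0 → max 0
-5 -9 0 -7 → max 0
-9 0 -7 6 → max 6
0 -7 6 11 → max 11
-7 6 11 -10 → max 11
6 11 -10 -8 → max 11
11 -10 -8 11 → max 11
-10 -8 11 3 → max 11
-8 11 3 -6 → max 11
11 3 -6 6 → max 11
3 -6 6 13 → max 13
-6 6 13 15 → max 15
Least of these is 0.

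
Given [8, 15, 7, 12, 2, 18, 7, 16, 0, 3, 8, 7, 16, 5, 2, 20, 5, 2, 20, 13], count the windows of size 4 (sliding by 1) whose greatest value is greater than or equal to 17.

8 15 7 12 → max 15
15 7 12 2 → max 15
7 12 2 18 → max 18  ≥ 17 ✓
12 2 18 7 → max 18  ≥ 17 ✓
2 18 7 16 → max 18  ≥ 17 ✓
18 7 16 0 → max 18  ≥ 17 ✓
7 16 0 3 → max 16
16 0 3 8 → max 16
0 3 8 7 → max 8
3 8 7 16 → max 16
8 7 16 5 → max 16
7 16 5 2 → max 16
16 5 2 20 → max 20  ≥ 17 ✓
5 2 20 5 → max 20  ≥ 17 ✓
2 20 5 2 → max 20  ≥ 17 ✓
20 5 2 20 → max 20  ≥ 17 ✓
5 2 20 13 → max 20  ≥ 17 ✓
9 windows satisfy the condition.

9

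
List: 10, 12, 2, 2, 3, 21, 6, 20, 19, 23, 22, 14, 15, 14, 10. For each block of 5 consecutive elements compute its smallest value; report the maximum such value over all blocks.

14

10 12 2 2 3 → min 2
12 2 2 3 21 → min 2
2 2 3 21 6 → min 2
2 3 21 6 20 → min 2
3 21 6 20 19 → min 3
21 6 20 19 23 → min 6
6 20 19 23 22 → min 6
20 19 23 22 14 → min 14
19 23 22 14 15 → min 14
23 22 14 15 14 → min 14
22 14 15 14 10 → min 10
Maximum of these is 14.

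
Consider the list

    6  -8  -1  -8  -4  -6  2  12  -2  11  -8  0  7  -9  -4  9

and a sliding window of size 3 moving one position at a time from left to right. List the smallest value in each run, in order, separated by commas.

[6, -8, -1] → min -8
[-8, -1, -8] → min -8
[-1, -8, -4] → min -8
[-8, -4, -6] → min -8
[-4, -6, 2] → min -6
[-6, 2, 12] → min -6
[2, 12, -2] → min -2
[12, -2, 11] → min -2
[-2, 11, -8] → min -8
[11, -8, 0] → min -8
[-8, 0, 7] → min -8
[0, 7, -9] → min -9
[7, -9, -4] → min -9
[-9, -4, 9] → min -9

-8, -8, -8, -8, -6, -6, -2, -2, -8, -8, -8, -9, -9, -9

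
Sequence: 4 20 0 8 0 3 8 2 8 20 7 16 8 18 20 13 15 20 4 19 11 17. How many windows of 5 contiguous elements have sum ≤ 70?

4 20 0 8 0 → sum 32  ≤ 70 ✓
20 0 8 0 3 → sum 31  ≤ 70 ✓
0 8 0 3 8 → sum 19  ≤ 70 ✓
8 0 3 8 2 → sum 21  ≤ 70 ✓
0 3 8 2 8 → sum 21  ≤ 70 ✓
3 8 2 8 20 → sum 41  ≤ 70 ✓
8 2 8 20 7 → sum 45  ≤ 70 ✓
2 8 20 7 16 → sum 53  ≤ 70 ✓
8 20 7 16 8 → sum 59  ≤ 70 ✓
20 7 16 8 18 → sum 69  ≤ 70 ✓
7 16 8 18 20 → sum 69  ≤ 70 ✓
16 8 18 20 13 → sum 75
8 18 20 13 15 → sum 74
18 20 13 15 20 → sum 86
20 13 15 20 4 → sum 72
13 15 20 4 19 → sum 71
15 20 4 19 11 → sum 69  ≤ 70 ✓
20 4 19 11 17 → sum 71
12 windows satisfy the condition.

12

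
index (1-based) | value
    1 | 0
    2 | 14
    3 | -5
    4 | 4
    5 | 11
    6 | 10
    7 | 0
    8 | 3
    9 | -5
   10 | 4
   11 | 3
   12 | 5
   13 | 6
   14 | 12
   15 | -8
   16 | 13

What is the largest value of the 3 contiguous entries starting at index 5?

11

Elements at indices 5..7: 11, 10, 0
max(11, 10, 0) = 11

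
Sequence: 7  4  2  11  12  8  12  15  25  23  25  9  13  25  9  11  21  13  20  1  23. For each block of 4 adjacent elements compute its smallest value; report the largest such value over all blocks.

15

[7, 4, 2, 11] → min 2
[4, 2, 11, 12] → min 2
[2, 11, 12, 8] → min 2
[11, 12, 8, 12] → min 8
[12, 8, 12, 15] → min 8
[8, 12, 15, 25] → min 8
[12, 15, 25, 23] → min 12
[15, 25, 23, 25] → min 15
[25, 23, 25, 9] → min 9
[23, 25, 9, 13] → min 9
[25, 9, 13, 25] → min 9
[9, 13, 25, 9] → min 9
[13, 25, 9, 11] → min 9
[25, 9, 11, 21] → min 9
[9, 11, 21, 13] → min 9
[11, 21, 13, 20] → min 11
[21, 13, 20, 1] → min 1
[13, 20, 1, 23] → min 1
Largest of these is 15.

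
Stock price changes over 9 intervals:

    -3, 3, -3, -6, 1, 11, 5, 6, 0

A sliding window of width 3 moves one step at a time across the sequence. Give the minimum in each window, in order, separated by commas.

[-3, 3, -3] → min -3
[3, -3, -6] → min -6
[-3, -6, 1] → min -6
[-6, 1, 11] → min -6
[1, 11, 5] → min 1
[11, 5, 6] → min 5
[5, 6, 0] → min 0

-3, -6, -6, -6, 1, 5, 0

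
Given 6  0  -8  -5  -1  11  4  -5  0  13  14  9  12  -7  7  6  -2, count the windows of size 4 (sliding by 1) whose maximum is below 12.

7

[6, 0, -8, -5] → max 6  < 12 ✓
[0, -8, -5, -1] → max 0  < 12 ✓
[-8, -5, -1, 11] → max 11  < 12 ✓
[-5, -1, 11, 4] → max 11  < 12 ✓
[-1, 11, 4, -5] → max 11  < 12 ✓
[11, 4, -5, 0] → max 11  < 12 ✓
[4, -5, 0, 13] → max 13
[-5, 0, 13, 14] → max 14
[0, 13, 14, 9] → max 14
[13, 14, 9, 12] → max 14
[14, 9, 12, -7] → max 14
[9, 12, -7, 7] → max 12
[12, -7, 7, 6] → max 12
[-7, 7, 6, -2] → max 7  < 12 ✓
7 windows satisfy the condition.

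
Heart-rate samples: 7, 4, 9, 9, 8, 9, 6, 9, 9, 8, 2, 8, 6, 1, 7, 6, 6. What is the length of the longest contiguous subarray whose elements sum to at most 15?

3

→ 7: sum 7, len 1
→ 4: sum 11, len 2
→ 9 (dropped 7): sum 13, len 2
→ 9 (dropped 4, 9): sum 9, len 1
→ 8 (dropped 9): sum 8, len 1
→ 9 (dropped 8): sum 9, len 1
→ 6: sum 15, len 2
→ 9 (dropped 9): sum 15, len 2
→ 9 (dropped 6, 9): sum 9, len 1
→ 8 (dropped 9): sum 8, len 1
→ 2: sum 10, len 2
→ 8 (dropped 8): sum 10, len 2
→ 6 (dropped 2): sum 14, len 2
→ 1: sum 15, len 3
→ 7 (dropped 8): sum 14, len 3
→ 6 (dropped 6): sum 14, len 3
→ 6 (dropped 1, 7): sum 12, len 2
Longest length seen: 3.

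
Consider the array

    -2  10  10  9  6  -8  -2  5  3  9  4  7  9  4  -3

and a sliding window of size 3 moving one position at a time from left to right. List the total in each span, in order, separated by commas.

18, 29, 25, 7, -4, -5, 6, 17, 16, 20, 20, 20, 10

-2 10 10 → sum 18
10 10 9 → sum 29
10 9 6 → sum 25
9 6 -8 → sum 7
6 -8 -2 → sum -4
-8 -2 5 → sum -5
-2 5 3 → sum 6
5 3 9 → sum 17
3 9 4 → sum 16
9 4 7 → sum 20
4 7 9 → sum 20
7 9 4 → sum 20
9 4 -3 → sum 10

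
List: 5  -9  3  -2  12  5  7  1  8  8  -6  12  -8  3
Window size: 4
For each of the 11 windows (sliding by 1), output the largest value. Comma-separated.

5, 12, 12, 12, 12, 8, 8, 8, 12, 12, 12

[5, -9, 3, -2] → max 5
[-9, 3, -2, 12] → max 12
[3, -2, 12, 5] → max 12
[-2, 12, 5, 7] → max 12
[12, 5, 7, 1] → max 12
[5, 7, 1, 8] → max 8
[7, 1, 8, 8] → max 8
[1, 8, 8, -6] → max 8
[8, 8, -6, 12] → max 12
[8, -6, 12, -8] → max 12
[-6, 12, -8, 3] → max 12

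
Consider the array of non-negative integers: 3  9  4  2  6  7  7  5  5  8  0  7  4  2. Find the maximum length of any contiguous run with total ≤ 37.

7

Extend to the right; shrink from the left whenever the sum exceeds 37:
add 3: [3] sum 3, len 1
add 9: [3, 9] sum 12, len 2
add 4: [3, 9, 4] sum 16, len 3
add 2: [3, 9, 4, 2] sum 18, len 4
add 6: [3, 9, 4, 2, 6] sum 24, len 5
add 7: [3, 9, 4, 2, 6, 7] sum 31, len 6
add 7: [9, 4, 2, 6, 7, 7] sum 35, len 6
add 5: [4, 2, 6, 7, 7, 5] sum 31, len 6
add 5: [4, 2, 6, 7, 7, 5, 5] sum 36, len 7
add 8: [7, 7, 5, 5, 8] sum 32, len 5
add 0: [7, 7, 5, 5, 8, 0] sum 32, len 6
add 7: [7, 5, 5, 8, 0, 7] sum 32, len 6
add 4: [7, 5, 5, 8, 0, 7, 4] sum 36, len 7
add 2: [5, 5, 8, 0, 7, 4, 2] sum 31, len 7
Longest length seen: 7.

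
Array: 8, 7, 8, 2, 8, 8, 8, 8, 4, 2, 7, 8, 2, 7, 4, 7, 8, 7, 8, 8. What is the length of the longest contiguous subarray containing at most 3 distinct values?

Extend right; when distinct count exceeds 3, shrink from the left:
add 8: window [8] (1 distinct), len 1
add 7: window [8, 7] (2 distinct), len 2
add 8: window [8, 7, 8] (2 distinct), len 3
add 2: window [8, 7, 8, 2] (3 distinct), len 4
add 8: window [8, 7, 8, 2, 8] (3 distinct), len 5
add 8: window [8, 7, 8, 2, 8, 8] (3 distinct), len 6
add 8: window [8, 7, 8, 2, 8, 8, 8] (3 distinct), len 7
add 8: window [8, 7, 8, 2, 8, 8, 8, 8] (3 distinct), len 8
add 4: window [8, 2, 8, 8, 8, 8, 4] (3 distinct), len 7
add 2: window [8, 2, 8, 8, 8, 8, 4, 2] (3 distinct), len 8
add 7: window [4, 2, 7] (3 distinct), len 3
add 8: window [2, 7, 8] (3 distinct), len 3
add 2: window [2, 7, 8, 2] (3 distinct), len 4
add 7: window [2, 7, 8, 2, 7] (3 distinct), len 5
add 4: window [2, 7, 4] (3 distinct), len 3
add 7: window [2, 7, 4, 7] (3 distinct), len 4
add 8: window [7, 4, 7, 8] (3 distinct), len 4
add 7: window [7, 4, 7, 8, 7] (3 distinct), len 5
add 8: window [7, 4, 7, 8, 7, 8] (3 distinct), len 6
add 8: window [7, 4, 7, 8, 7, 8, 8] (3 distinct), len 7
Longest length with ≤3 distinct: 8.

8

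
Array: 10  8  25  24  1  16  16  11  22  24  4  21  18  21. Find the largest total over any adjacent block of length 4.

73

Each size-4 window and its sum:
[10, 8, 25, 24] → sum 67
[8, 25, 24, 1] → sum 58
[25, 24, 1, 16] → sum 66
[24, 1, 16, 16] → sum 57
[1, 16, 16, 11] → sum 44
[16, 16, 11, 22] → sum 65
[16, 11, 22, 24] → sum 73
[11, 22, 24, 4] → sum 61
[22, 24, 4, 21] → sum 71
[24, 4, 21, 18] → sum 67
[4, 21, 18, 21] → sum 64
Largest of these is 73.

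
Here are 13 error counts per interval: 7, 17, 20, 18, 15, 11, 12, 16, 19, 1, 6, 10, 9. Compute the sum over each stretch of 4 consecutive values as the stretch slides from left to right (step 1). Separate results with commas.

62, 70, 64, 56, 54, 58, 48, 42, 36, 26

Sliding a size-4 window across the 13 values:
(7, 17, 20, 18) → sum 62
(17, 20, 18, 15) → sum 70
(20, 18, 15, 11) → sum 64
(18, 15, 11, 12) → sum 56
(15, 11, 12, 16) → sum 54
(11, 12, 16, 19) → sum 58
(12, 16, 19, 1) → sum 48
(16, 19, 1, 6) → sum 42
(19, 1, 6, 10) → sum 36
(1, 6, 10, 9) → sum 26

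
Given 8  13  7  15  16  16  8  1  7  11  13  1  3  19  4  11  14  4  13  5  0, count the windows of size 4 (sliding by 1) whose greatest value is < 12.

1

8 13 7 15 → max 15
13 7 15 16 → max 16
7 15 16 16 → max 16
15 16 16 8 → max 16
16 16 8 1 → max 16
16 8 1 7 → max 16
8 1 7 11 → max 11  < 12 ✓
1 7 11 13 → max 13
7 11 13 1 → max 13
11 13 1 3 → max 13
13 1 3 19 → max 19
1 3 19 4 → max 19
3 19 4 11 → max 19
19 4 11 14 → max 19
4 11 14 4 → max 14
11 14 4 13 → max 14
14 4 13 5 → max 14
4 13 5 0 → max 13
1 window satisfy the condition.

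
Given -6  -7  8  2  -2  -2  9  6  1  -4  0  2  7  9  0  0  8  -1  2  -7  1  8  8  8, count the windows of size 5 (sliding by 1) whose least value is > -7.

(-6, -7, 8, 2, -2) → min -7
(-7, 8, 2, -2, -2) → min -7
(8, 2, -2, -2, 9) → min -2  > -7 ✓
(2, -2, -2, 9, 6) → min -2  > -7 ✓
(-2, -2, 9, 6, 1) → min -2  > -7 ✓
(-2, 9, 6, 1, -4) → min -4  > -7 ✓
(9, 6, 1, -4, 0) → min -4  > -7 ✓
(6, 1, -4, 0, 2) → min -4  > -7 ✓
(1, -4, 0, 2, 7) → min -4  > -7 ✓
(-4, 0, 2, 7, 9) → min -4  > -7 ✓
(0, 2, 7, 9, 0) → min 0  > -7 ✓
(2, 7, 9, 0, 0) → min 0  > -7 ✓
(7, 9, 0, 0, 8) → min 0  > -7 ✓
(9, 0, 0, 8, -1) → min -1  > -7 ✓
(0, 0, 8, -1, 2) → min -1  > -7 ✓
(0, 8, -1, 2, -7) → min -7
(8, -1, 2, -7, 1) → min -7
(-1, 2, -7, 1, 8) → min -7
(2, -7, 1, 8, 8) → min -7
(-7, 1, 8, 8, 8) → min -7
13 windows satisfy the condition.

13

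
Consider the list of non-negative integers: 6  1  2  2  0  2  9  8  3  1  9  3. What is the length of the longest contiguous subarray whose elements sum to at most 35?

10

add 6: [6] sum 6, len 1
add 1: [6, 1] sum 7, len 2
add 2: [6, 1, 2] sum 9, len 3
add 2: [6, 1, 2, 2] sum 11, len 4
add 0: [6, 1, 2, 2, 0] sum 11, len 5
add 2: [6, 1, 2, 2, 0, 2] sum 13, len 6
add 9: [6, 1, 2, 2, 0, 2, 9] sum 22, len 7
add 8: [6, 1, 2, 2, 0, 2, 9, 8] sum 30, len 8
add 3: [6, 1, 2, 2, 0, 2, 9, 8, 3] sum 33, len 9
add 1: [6, 1, 2, 2, 0, 2, 9, 8, 3, 1] sum 34, len 10
add 9: [2, 0, 2, 9, 8, 3, 1, 9] sum 34, len 8
add 3: [0, 2, 9, 8, 3, 1, 9, 3] sum 35, len 8
Longest length seen: 10.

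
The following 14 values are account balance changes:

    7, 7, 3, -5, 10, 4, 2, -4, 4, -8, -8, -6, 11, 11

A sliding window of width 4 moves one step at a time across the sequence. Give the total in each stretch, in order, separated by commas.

12, 15, 12, 11, 12, 6, -6, -16, -18, -11, 8

7 7 3 -5 → sum 12
7 3 -5 10 → sum 15
3 -5 10 4 → sum 12
-5 10 4 2 → sum 11
10 4 2 -4 → sum 12
4 2 -4 4 → sum 6
2 -4 4 -8 → sum -6
-4 4 -8 -8 → sum -16
4 -8 -8 -6 → sum -18
-8 -8 -6 11 → sum -11
-8 -6 11 11 → sum 8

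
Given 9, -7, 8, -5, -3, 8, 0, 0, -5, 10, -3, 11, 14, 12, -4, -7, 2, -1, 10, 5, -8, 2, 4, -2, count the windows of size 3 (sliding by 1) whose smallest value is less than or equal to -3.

(9, -7, 8) → min -7  ≤ -3 ✓
(-7, 8, -5) → min -7  ≤ -3 ✓
(8, -5, -3) → min -5  ≤ -3 ✓
(-5, -3, 8) → min -5  ≤ -3 ✓
(-3, 8, 0) → min -3  ≤ -3 ✓
(8, 0, 0) → min 0
(0, 0, -5) → min -5  ≤ -3 ✓
(0, -5, 10) → min -5  ≤ -3 ✓
(-5, 10, -3) → min -5  ≤ -3 ✓
(10, -3, 11) → min -3  ≤ -3 ✓
(-3, 11, 14) → min -3  ≤ -3 ✓
(11, 14, 12) → min 11
(14, 12, -4) → min -4  ≤ -3 ✓
(12, -4, -7) → min -7  ≤ -3 ✓
(-4, -7, 2) → min -7  ≤ -3 ✓
(-7, 2, -1) → min -7  ≤ -3 ✓
(2, -1, 10) → min -1
(-1, 10, 5) → min -1
(10, 5, -8) → min -8  ≤ -3 ✓
(5, -8, 2) → min -8  ≤ -3 ✓
(-8, 2, 4) → min -8  ≤ -3 ✓
(2, 4, -2) → min -2
17 windows satisfy the condition.

17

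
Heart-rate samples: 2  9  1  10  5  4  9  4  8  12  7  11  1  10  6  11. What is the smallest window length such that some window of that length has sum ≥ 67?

9

add 2: running sum 2 < 67
add 9: running sum 11 < 67
add 1: running sum 12 < 67
add 10: running sum 22 < 67
add 5: running sum 27 < 67
add 4: running sum 31 < 67
add 9: running sum 40 < 67
add 4: running sum 44 < 67
add 8: running sum 52 < 67
add 12: running sum 64 < 67
end 10: [9, 1, 10, 5, 4, 9, 4, 8, 12, 7] sum 69, len 10
end 11: [10, 5, 4, 9, 4, 8, 12, 7, 11] sum 70, len 9
end 12: [10, 5, 4, 9, 4, 8, 12, 7, 11, 1] sum 71, len 10
end 13: [5, 4, 9, 4, 8, 12, 7, 11, 1, 10] sum 71, len 10
end 14: [9, 4, 8, 12, 7, 11, 1, 10, 6] sum 68, len 9
end 15: [4, 8, 12, 7, 11, 1, 10, 6, 11] sum 70, len 9
Shortest qualifying length: 9.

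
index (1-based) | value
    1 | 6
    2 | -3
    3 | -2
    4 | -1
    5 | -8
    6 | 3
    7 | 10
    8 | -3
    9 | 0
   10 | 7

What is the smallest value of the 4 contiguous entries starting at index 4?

-8

Elements at indices 4..7: -1, -8, 3, 10
min(-1, -8, 3, 10) = -8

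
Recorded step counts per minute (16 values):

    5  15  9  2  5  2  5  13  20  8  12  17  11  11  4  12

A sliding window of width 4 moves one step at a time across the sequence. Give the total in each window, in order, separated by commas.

Sliding a size-4 window across the 16 values:
5 15 9 2 → sum 31
15 9 2 5 → sum 31
9 2 5 2 → sum 18
2 5 2 5 → sum 14
5 2 5 13 → sum 25
2 5 13 20 → sum 40
5 13 20 8 → sum 46
13 20 8 12 → sum 53
20 8 12 17 → sum 57
8 12 17 11 → sum 48
12 17 11 11 → sum 51
17 11 11 4 → sum 43
11 11 4 12 → sum 38

31, 31, 18, 14, 25, 40, 46, 53, 57, 48, 51, 43, 38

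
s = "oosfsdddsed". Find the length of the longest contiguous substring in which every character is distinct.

[o] len 1
[o] len 1
[o, s] len 2
[o, s, f] len 3
[f, s] len 2
[f, s, d] len 3
[d] len 1
[d] len 1
[d, s] len 2
[d, s, e] len 3
[s, e, d] len 3
Longest all-distinct length: 3.

3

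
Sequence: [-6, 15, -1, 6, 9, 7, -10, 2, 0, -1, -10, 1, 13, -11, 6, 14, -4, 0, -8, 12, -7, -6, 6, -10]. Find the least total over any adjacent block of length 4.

-17

Each size-4 window and its sum:
-6 15 -1 6 → sum 14
15 -1 6 9 → sum 29
-1 6 9 7 → sum 21
6 9 7 -10 → sum 12
9 7 -10 2 → sum 8
7 -10 2 0 → sum -1
-10 2 0 -1 → sum -9
2 0 -1 -10 → sum -9
0 -1 -10 1 → sum -10
-1 -10 1 13 → sum 3
-10 1 13 -11 → sum -7
1 13 -11 6 → sum 9
13 -11 6 14 → sum 22
-11 6 14 -4 → sum 5
6 14 -4 0 → sum 16
14 -4 0 -8 → sum 2
-4 0 -8 12 → sum 0
0 -8 12 -7 → sum -3
-8 12 -7 -6 → sum -9
12 -7 -6 6 → sum 5
-7 -6 6 -10 → sum -17
Least of these is -17.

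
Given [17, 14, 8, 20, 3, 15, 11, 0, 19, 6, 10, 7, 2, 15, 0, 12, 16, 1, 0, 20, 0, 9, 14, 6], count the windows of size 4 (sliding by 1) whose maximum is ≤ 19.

13

[17, 14, 8, 20] → max 20
[14, 8, 20, 3] → max 20
[8, 20, 3, 15] → max 20
[20, 3, 15, 11] → max 20
[3, 15, 11, 0] → max 15  ≤ 19 ✓
[15, 11, 0, 19] → max 19  ≤ 19 ✓
[11, 0, 19, 6] → max 19  ≤ 19 ✓
[0, 19, 6, 10] → max 19  ≤ 19 ✓
[19, 6, 10, 7] → max 19  ≤ 19 ✓
[6, 10, 7, 2] → max 10  ≤ 19 ✓
[10, 7, 2, 15] → max 15  ≤ 19 ✓
[7, 2, 15, 0] → max 15  ≤ 19 ✓
[2, 15, 0, 12] → max 15  ≤ 19 ✓
[15, 0, 12, 16] → max 16  ≤ 19 ✓
[0, 12, 16, 1] → max 16  ≤ 19 ✓
[12, 16, 1, 0] → max 16  ≤ 19 ✓
[16, 1, 0, 20] → max 20
[1, 0, 20, 0] → max 20
[0, 20, 0, 9] → max 20
[20, 0, 9, 14] → max 20
[0, 9, 14, 6] → max 14  ≤ 19 ✓
13 windows satisfy the condition.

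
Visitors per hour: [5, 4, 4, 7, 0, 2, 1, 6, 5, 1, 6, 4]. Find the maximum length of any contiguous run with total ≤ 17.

6

[5] sum 5 len 1
[5, 4] sum 9 len 2
[5, 4, 4] sum 13 len 3
[4, 4, 7] sum 15 len 3
[4, 4, 7, 0] sum 15 len 4
[4, 4, 7, 0, 2] sum 17 len 5
[4, 7, 0, 2, 1] sum 14 len 5
[7, 0, 2, 1, 6] sum 16 len 5
[0, 2, 1, 6, 5] sum 14 len 5
[0, 2, 1, 6, 5, 1] sum 15 len 6
[5, 1, 6] sum 12 len 3
[5, 1, 6, 4] sum 16 len 4
Longest length seen: 6.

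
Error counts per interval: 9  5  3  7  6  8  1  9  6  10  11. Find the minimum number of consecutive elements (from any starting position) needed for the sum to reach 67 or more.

Extend right; whenever the sum reaches 67, record the length and shrink from the left:
add 9: running sum 9 < 67
add 5: running sum 14 < 67
add 3: running sum 17 < 67
add 7: running sum 24 < 67
add 6: running sum 30 < 67
add 8: running sum 38 < 67
add 1: running sum 39 < 67
add 9: running sum 48 < 67
add 6: running sum 54 < 67
add 10: running sum 64 < 67
add 11: shortest ending here [9, 5, 3, 7, 6, 8, 1, 9, 6, 10, 11] sum 75, len 11
Shortest qualifying length: 11.

11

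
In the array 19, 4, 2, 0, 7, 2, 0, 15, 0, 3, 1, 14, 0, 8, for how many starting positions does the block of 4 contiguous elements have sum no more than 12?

2

[19, 4, 2, 0] → sum 25
[4, 2, 0, 7] → sum 13
[2, 0, 7, 2] → sum 11  ≤ 12 ✓
[0, 7, 2, 0] → sum 9  ≤ 12 ✓
[7, 2, 0, 15] → sum 24
[2, 0, 15, 0] → sum 17
[0, 15, 0, 3] → sum 18
[15, 0, 3, 1] → sum 19
[0, 3, 1, 14] → sum 18
[3, 1, 14, 0] → sum 18
[1, 14, 0, 8] → sum 23
2 windows satisfy the condition.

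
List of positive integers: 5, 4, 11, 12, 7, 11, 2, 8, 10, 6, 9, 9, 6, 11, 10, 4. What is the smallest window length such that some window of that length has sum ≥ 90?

add 5: running sum 5 < 90
add 4: running sum 9 < 90
add 11: running sum 20 < 90
add 12: running sum 32 < 90
add 7: running sum 39 < 90
add 11: running sum 50 < 90
add 2: running sum 52 < 90
add 8: running sum 60 < 90
add 10: running sum 70 < 90
add 6: running sum 76 < 90
add 9: running sum 85 < 90
end 11: [5, 4, 11, 12, 7, 11, 2, 8, 10, 6, 9, 9] sum 94, len 12
end 12: [11, 12, 7, 11, 2, 8, 10, 6, 9, 9, 6] sum 91, len 11
end 13: [12, 7, 11, 2, 8, 10, 6, 9, 9, 6, 11] sum 91, len 11
end 14: [12, 7, 11, 2, 8, 10, 6, 9, 9, 6, 11, 10] sum 101, len 12
end 15: [7, 11, 2, 8, 10, 6, 9, 9, 6, 11, 10, 4] sum 93, len 12
Shortest qualifying length: 11.

11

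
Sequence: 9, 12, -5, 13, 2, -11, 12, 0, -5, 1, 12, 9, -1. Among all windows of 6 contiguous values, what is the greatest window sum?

9 12 -5 13 2 -11 → sum 20
12 -5 13 2 -11 12 → sum 23
-5 13 2 -11 12 0 → sum 11
13 2 -11 12 0 -5 → sum 11
2 -11 12 0 -5 1 → sum -1
-11 12 0 -5 1 12 → sum 9
12 0 -5 1 12 9 → sum 29
0 -5 1 12 9 -1 → sum 16
Greatest of these is 29.

29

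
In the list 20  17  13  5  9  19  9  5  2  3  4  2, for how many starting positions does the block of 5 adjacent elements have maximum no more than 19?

7

(20, 17, 13, 5, 9) → max 20
(17, 13, 5, 9, 19) → max 19  ≤ 19 ✓
(13, 5, 9, 19, 9) → max 19  ≤ 19 ✓
(5, 9, 19, 9, 5) → max 19  ≤ 19 ✓
(9, 19, 9, 5, 2) → max 19  ≤ 19 ✓
(19, 9, 5, 2, 3) → max 19  ≤ 19 ✓
(9, 5, 2, 3, 4) → max 9  ≤ 19 ✓
(5, 2, 3, 4, 2) → max 5  ≤ 19 ✓
7 windows satisfy the condition.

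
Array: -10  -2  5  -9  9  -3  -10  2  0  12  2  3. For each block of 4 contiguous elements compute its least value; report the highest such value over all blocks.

-10 -2 5 -9 → min -10
-2 5 -9 9 → min -9
5 -9 9 -3 → min -9
-9 9 -3 -10 → min -10
9 -3 -10 2 → min -10
-3 -10 2 0 → min -10
-10 2 0 12 → min -10
2 0 12 2 → min 0
0 12 2 3 → min 0
Highest of these is 0.

0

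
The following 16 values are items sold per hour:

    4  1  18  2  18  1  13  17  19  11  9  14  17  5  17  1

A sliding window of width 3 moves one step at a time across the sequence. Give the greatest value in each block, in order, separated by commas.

Sliding a size-3 window across the 16 values:
[4, 1, 18] → max 18
[1, 18, 2] → max 18
[18, 2, 18] → max 18
[2, 18, 1] → max 18
[18, 1, 13] → max 18
[1, 13, 17] → max 17
[13, 17, 19] → max 19
[17, 19, 11] → max 19
[19, 11, 9] → max 19
[11, 9, 14] → max 14
[9, 14, 17] → max 17
[14, 17, 5] → max 17
[17, 5, 17] → max 17
[5, 17, 1] → max 17

18, 18, 18, 18, 18, 17, 19, 19, 19, 14, 17, 17, 17, 17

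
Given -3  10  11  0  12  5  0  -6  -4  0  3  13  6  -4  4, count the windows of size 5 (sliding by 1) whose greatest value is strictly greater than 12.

4

[-3, 10, 11, 0, 12] → max 12
[10, 11, 0, 12, 5] → max 12
[11, 0, 12, 5, 0] → max 12
[0, 12, 5, 0, -6] → max 12
[12, 5, 0, -6, -4] → max 12
[5, 0, -6, -4, 0] → max 5
[0, -6, -4, 0, 3] → max 3
[-6, -4, 0, 3, 13] → max 13  > 12 ✓
[-4, 0, 3, 13, 6] → max 13  > 12 ✓
[0, 3, 13, 6, -4] → max 13  > 12 ✓
[3, 13, 6, -4, 4] → max 13  > 12 ✓
4 windows satisfy the condition.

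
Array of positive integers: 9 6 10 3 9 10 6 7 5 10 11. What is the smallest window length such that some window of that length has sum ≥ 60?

Extend right; whenever the sum reaches 60, record the length and shrink from the left:
add 9: running sum 9 < 60
add 6: running sum 15 < 60
add 10: running sum 25 < 60
add 3: running sum 28 < 60
add 9: running sum 37 < 60
add 10: running sum 47 < 60
add 6: running sum 53 < 60
add 7: shortest ending here [9, 6, 10, 3, 9, 10, 6, 7] sum 60, len 8
add 5: shortest ending here [9, 6, 10, 3, 9, 10, 6, 7, 5] sum 65, len 9
add 10: shortest ending here [10, 3, 9, 10, 6, 7, 5, 10] sum 60, len 8
add 11: shortest ending here [3, 9, 10, 6, 7, 5, 10, 11] sum 61, len 8
Shortest qualifying length: 8.

8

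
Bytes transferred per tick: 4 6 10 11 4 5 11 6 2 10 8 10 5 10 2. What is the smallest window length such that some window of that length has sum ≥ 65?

Extend right; whenever the sum reaches 65, record the length and shrink from the left:
add 4: running sum 4 < 65
add 6: running sum 10 < 65
add 10: running sum 20 < 65
add 11: running sum 31 < 65
add 4: running sum 35 < 65
add 5: running sum 40 < 65
add 11: running sum 51 < 65
add 6: running sum 57 < 65
add 2: running sum 59 < 65
end 9: [6, 10, 11, 4, 5, 11, 6, 2, 10] sum 65, len 9
end 10: [10, 11, 4, 5, 11, 6, 2, 10, 8] sum 67, len 9
end 11: [11, 4, 5, 11, 6, 2, 10, 8, 10] sum 67, len 9
end 12: [11, 4, 5, 11, 6, 2, 10, 8, 10, 5] sum 72, len 10
end 13: [5, 11, 6, 2, 10, 8, 10, 5, 10] sum 67, len 9
end 14: [5, 11, 6, 2, 10, 8, 10, 5, 10, 2] sum 69, len 10
Shortest qualifying length: 9.

9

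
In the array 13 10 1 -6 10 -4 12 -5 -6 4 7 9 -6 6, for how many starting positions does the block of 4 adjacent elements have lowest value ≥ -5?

[13, 10, 1, -6] → min -6
[10, 1, -6, 10] → min -6
[1, -6, 10, -4] → min -6
[-6, 10, -4, 12] → min -6
[10, -4, 12, -5] → min -5  ≥ -5 ✓
[-4, 12, -5, -6] → min -6
[12, -5, -6, 4] → min -6
[-5, -6, 4, 7] → min -6
[-6, 4, 7, 9] → min -6
[4, 7, 9, -6] → min -6
[7, 9, -6, 6] → min -6
1 window satisfy the condition.

1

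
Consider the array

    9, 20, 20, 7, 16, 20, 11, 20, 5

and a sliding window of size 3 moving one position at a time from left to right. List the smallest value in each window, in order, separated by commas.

9, 7, 7, 7, 11, 11, 5

(9, 20, 20) → min 9
(20, 20, 7) → min 7
(20, 7, 16) → min 7
(7, 16, 20) → min 7
(16, 20, 11) → min 11
(20, 11, 20) → min 11
(11, 20, 5) → min 5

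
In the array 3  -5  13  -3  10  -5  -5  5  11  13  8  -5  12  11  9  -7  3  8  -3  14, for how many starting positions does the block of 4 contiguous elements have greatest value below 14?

(3, -5, 13, -3) → max 13  < 14 ✓
(-5, 13, -3, 10) → max 13  < 14 ✓
(13, -3, 10, -5) → max 13  < 14 ✓
(-3, 10, -5, -5) → max 10  < 14 ✓
(10, -5, -5, 5) → max 10  < 14 ✓
(-5, -5, 5, 11) → max 11  < 14 ✓
(-5, 5, 11, 13) → max 13  < 14 ✓
(5, 11, 13, 8) → max 13  < 14 ✓
(11, 13, 8, -5) → max 13  < 14 ✓
(13, 8, -5, 12) → max 13  < 14 ✓
(8, -5, 12, 11) → max 12  < 14 ✓
(-5, 12, 11, 9) → max 12  < 14 ✓
(12, 11, 9, -7) → max 12  < 14 ✓
(11, 9, -7, 3) → max 11  < 14 ✓
(9, -7, 3, 8) → max 9  < 14 ✓
(-7, 3, 8, -3) → max 8  < 14 ✓
(3, 8, -3, 14) → max 14
16 windows satisfy the condition.

16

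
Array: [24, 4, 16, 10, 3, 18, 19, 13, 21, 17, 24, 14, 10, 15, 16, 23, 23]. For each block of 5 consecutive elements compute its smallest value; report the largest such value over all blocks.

Each size-5 window and its min:
(24, 4, 16, 10, 3) → min 3
(4, 16, 10, 3, 18) → min 3
(16, 10, 3, 18, 19) → min 3
(10, 3, 18, 19, 13) → min 3
(3, 18, 19, 13, 21) → min 3
(18, 19, 13, 21, 17) → min 13
(19, 13, 21, 17, 24) → min 13
(13, 21, 17, 24, 14) → min 13
(21, 17, 24, 14, 10) → min 10
(17, 24, 14, 10, 15) → min 10
(24, 14, 10, 15, 16) → min 10
(14, 10, 15, 16, 23) → min 10
(10, 15, 16, 23, 23) → min 10
Largest of these is 13.

13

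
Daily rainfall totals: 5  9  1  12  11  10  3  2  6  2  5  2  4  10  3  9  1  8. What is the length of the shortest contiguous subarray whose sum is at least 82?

14

add 5: running sum 5 < 82
add 9: running sum 14 < 82
add 1: running sum 15 < 82
add 12: running sum 27 < 82
add 11: running sum 38 < 82
add 10: running sum 48 < 82
add 3: running sum 51 < 82
add 2: running sum 53 < 82
add 6: running sum 59 < 82
add 2: running sum 61 < 82
add 5: running sum 66 < 82
add 2: running sum 68 < 82
add 4: running sum 72 < 82
end 13: [5, 9, 1, 12, 11, 10, 3, 2, 6, 2, 5, 2, 4, 10] sum 82, len 14
end 14: [5, 9, 1, 12, 11, 10, 3, 2, 6, 2, 5, 2, 4, 10, 3] sum 85, len 15
end 15: [9, 1, 12, 11, 10, 3, 2, 6, 2, 5, 2, 4, 10, 3, 9] sum 89, len 15
end 16: [9, 1, 12, 11, 10, 3, 2, 6, 2, 5, 2, 4, 10, 3, 9, 1] sum 90, len 16
end 17: [12, 11, 10, 3, 2, 6, 2, 5, 2, 4, 10, 3, 9, 1, 8] sum 88, len 15
Shortest qualifying length: 14.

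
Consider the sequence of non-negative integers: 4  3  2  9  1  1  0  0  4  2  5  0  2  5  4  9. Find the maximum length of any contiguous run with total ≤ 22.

[4] sum 4 len 1
[4, 3] sum 7 len 2
[4, 3, 2] sum 9 len 3
[4, 3, 2, 9] sum 18 len 4
[4, 3, 2, 9, 1] sum 19 len 5
[4, 3, 2, 9, 1, 1] sum 20 len 6
[4, 3, 2, 9, 1, 1, 0] sum 20 len 7
[4, 3, 2, 9, 1, 1, 0, 0] sum 20 len 8
[3, 2, 9, 1, 1, 0, 0, 4] sum 20 len 8
[3, 2, 9, 1, 1, 0, 0, 4, 2] sum 22 len 9
[9, 1, 1, 0, 0, 4, 2, 5] sum 22 len 8
[9, 1, 1, 0, 0, 4, 2, 5, 0] sum 22 len 9
[1, 1, 0, 0, 4, 2, 5, 0, 2] sum 15 len 9
[1, 1, 0, 0, 4, 2, 5, 0, 2, 5] sum 20 len 10
[0, 0, 4, 2, 5, 0, 2, 5, 4] sum 22 len 9
[0, 2, 5, 4, 9] sum 20 len 5
Longest length seen: 10.

10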